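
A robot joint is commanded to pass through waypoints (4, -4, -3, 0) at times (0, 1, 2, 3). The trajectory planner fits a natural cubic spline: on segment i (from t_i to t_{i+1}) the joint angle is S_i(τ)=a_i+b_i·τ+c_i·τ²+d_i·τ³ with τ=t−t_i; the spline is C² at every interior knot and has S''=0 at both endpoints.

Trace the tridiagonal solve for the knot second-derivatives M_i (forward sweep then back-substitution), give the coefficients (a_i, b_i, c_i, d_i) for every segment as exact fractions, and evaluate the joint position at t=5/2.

  seg 0: a=4 b=-154/15 c=0 d=34/15
  seg 1: a=-4 b=-52/15 c=34/5 d=-7/3
  seg 2: a=-3 b=47/15 c=-1/5 d=1/15
S(5/2) = -59/40

Δ: Δ0=-8, Δ1=1, Δ2=3
row 1: diag=4, rhs=54; c'=1/4, d'=27/2
row 2: denom=4−1·1/4=15/4; d'=(12−1·27/2)/(15/4)=-2/5
back: M2=-2/5
back: M1=27/2−1/4·-2/5=68/5
M: M0=0, M1=68/5, M2=-2/5, M3=0
seg 0: a=4, c=M0/2=0, d=(M1−M0)/(6·1)=34/15, b=Δ0−h0·(2M0+M1)/6=-154/15
seg 1: a=-4, c=M1/2=34/5, d=(M2−M1)/(6·1)=-7/3, b=Δ1−h1·(2M1+M2)/6=-52/15
seg 2: a=-3, c=M2/2=-1/5, d=(M3−M2)/(6·1)=1/15, b=Δ2−h2·(2M2+M3)/6=47/15
t_q=5/2 → seg 2, τ=1/2; S=-3+47/15·τ+-1/5·τ²+1/15·τ³=-59/40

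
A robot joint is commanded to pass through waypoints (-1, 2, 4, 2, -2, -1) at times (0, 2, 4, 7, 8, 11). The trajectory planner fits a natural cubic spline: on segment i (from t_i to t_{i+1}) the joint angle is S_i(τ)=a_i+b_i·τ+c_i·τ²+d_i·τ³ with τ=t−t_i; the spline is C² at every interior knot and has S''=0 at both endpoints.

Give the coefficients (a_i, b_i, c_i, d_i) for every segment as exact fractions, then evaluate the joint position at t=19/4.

Δ: Δ0=3/2, Δ1=1, Δ2=-2/3, Δ3=-4, Δ4=1/3
row 1: diag=8, rhs=-3; c'=1/4, d'=-3/8
row 2: denom=10−2·1/4=19/2; d'=(-10−2·-3/8)/(19/2)=-37/38
row 3: denom=8−3·6/19=134/19; d'=(-20−3·-37/38)/(134/19)=-649/268
row 4: denom=8−1·19/134=1053/134; d'=(26−1·-649/268)/(1053/134)=2539/702
back: M4=2539/702
back: M3=-649/268−19/134·2539/702=-1030/351
back: M2=-37/38−6/19·-1030/351=-11/234
back: M1=-3/8−1/4·-11/234=-85/234
M: M0=0, M1=-85/234, M2=-11/234, M3=-1030/351, M4=2539/702, M5=0
seg 0: a=-1, c=M0/2=0, d=(M1−M0)/(6·2)=-85/2808, b=Δ0−h0·(2M0+M1)/6=569/351
seg 1: a=2, c=M1/2=-85/468, d=(M2−M1)/(6·2)=37/1404, b=Δ1−h1·(2M1+M2)/6=883/702
seg 2: a=4, c=M2/2=-11/468, d=(M3−M2)/(6·3)=-2027/12636, b=Δ2−h2·(2M2+M3)/6=595/702
seg 3: a=2, c=M3/2=-515/351, d=(M4−M3)/(6·1)=511/468, b=Δ3−h3·(2M3+M4)/6=-5089/1404
seg 4: a=-2, c=M4/2=2539/1404, d=(M5−M4)/(6·3)=-2539/12636, b=Δ4−h4·(2M4+M5)/6=-2305/702
t_q=19/4 → seg 2, τ=3/4; S=4+595/702·τ+-11/468·τ²+-2027/12636·τ³=45475/9984

  seg 0: a=-1 b=569/351 c=0 d=-85/2808
  seg 1: a=2 b=883/702 c=-85/468 d=37/1404
  seg 2: a=4 b=595/702 c=-11/468 d=-2027/12636
  seg 3: a=2 b=-5089/1404 c=-515/351 d=511/468
  seg 4: a=-2 b=-2305/702 c=2539/1404 d=-2539/12636
S(19/4) = 45475/9984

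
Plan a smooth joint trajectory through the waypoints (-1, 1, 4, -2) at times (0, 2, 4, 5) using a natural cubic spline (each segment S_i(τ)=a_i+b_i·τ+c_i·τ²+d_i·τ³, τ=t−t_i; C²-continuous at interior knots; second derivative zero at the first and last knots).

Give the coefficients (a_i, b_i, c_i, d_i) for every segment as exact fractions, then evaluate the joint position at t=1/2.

  seg 0: a=-1 b=2/11 c=0 d=9/44
  seg 1: a=1 b=29/11 c=27/22 d=-79/88
  seg 2: a=4 b=-71/22 c=-183/44 d=61/44
S(1/2) = -311/352

Δ: Δ0=1, Δ1=3/2, Δ2=-6
row 1: diag=8, rhs=3; c'=1/4, d'=3/8
row 2: denom=6−2·1/4=11/2; d'=(-45−2·3/8)/(11/2)=-183/22
back: M2=-183/22
back: M1=3/8−1/4·-183/22=27/11
M: M0=0, M1=27/11, M2=-183/22, M3=0
seg 0: a=-1, c=M0/2=0, d=(M1−M0)/(6·2)=9/44, b=Δ0−h0·(2M0+M1)/6=2/11
seg 1: a=1, c=M1/2=27/22, d=(M2−M1)/(6·2)=-79/88, b=Δ1−h1·(2M1+M2)/6=29/11
seg 2: a=4, c=M2/2=-183/44, d=(M3−M2)/(6·1)=61/44, b=Δ2−h2·(2M2+M3)/6=-71/22
t_q=1/2 → seg 0, τ=1/2; S=-1+2/11·τ+0·τ²+9/44·τ³=-311/352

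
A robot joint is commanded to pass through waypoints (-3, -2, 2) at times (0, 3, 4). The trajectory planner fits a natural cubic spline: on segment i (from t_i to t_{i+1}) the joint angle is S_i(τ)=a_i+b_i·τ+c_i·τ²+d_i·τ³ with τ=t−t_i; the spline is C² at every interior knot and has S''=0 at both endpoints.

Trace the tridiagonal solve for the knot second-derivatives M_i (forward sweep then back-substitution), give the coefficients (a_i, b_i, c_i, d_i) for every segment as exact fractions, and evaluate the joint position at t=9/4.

Δ: Δ0=1/3, Δ1=4
row 1: diag=8, rhs=22; c'=1/8, d'=11/4
back: M1=11/4
M: M0=0, M1=11/4, M2=0
seg 0: a=-3, c=M0/2=0, d=(M1−M0)/(6·3)=11/72, b=Δ0−h0·(2M0+M1)/6=-25/24
seg 1: a=-2, c=M1/2=11/8, d=(M2−M1)/(6·1)=-11/24, b=Δ1−h1·(2M1+M2)/6=37/12
t_q=9/4 → seg 0, τ=9/4; S=-3+-25/24·τ+0·τ²+11/72·τ³=-1845/512

  seg 0: a=-3 b=-25/24 c=0 d=11/72
  seg 1: a=-2 b=37/12 c=11/8 d=-11/24
S(9/4) = -1845/512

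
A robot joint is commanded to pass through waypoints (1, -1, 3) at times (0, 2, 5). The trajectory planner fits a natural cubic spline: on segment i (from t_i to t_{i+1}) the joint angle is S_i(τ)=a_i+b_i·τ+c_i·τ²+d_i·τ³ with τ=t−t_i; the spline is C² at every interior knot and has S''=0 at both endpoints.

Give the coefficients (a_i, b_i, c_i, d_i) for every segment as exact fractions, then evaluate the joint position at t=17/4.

Δ: Δ0=-1, Δ1=4/3
row 1: diag=10, rhs=14; c'=3/10, d'=7/5
back: M1=7/5
M: M0=0, M1=7/5, M2=0
seg 0: a=1, c=M0/2=0, d=(M1−M0)/(6·2)=7/60, b=Δ0−h0·(2M0+M1)/6=-22/15
seg 1: a=-1, c=M1/2=7/10, d=(M2−M1)/(6·3)=-7/90, b=Δ1−h1·(2M1+M2)/6=-1/15
t_q=17/4 → seg 1, τ=9/4; S=-1+-1/15·τ+7/10·τ²+-7/90·τ³=193/128

  seg 0: a=1 b=-22/15 c=0 d=7/60
  seg 1: a=-1 b=-1/15 c=7/10 d=-7/90
S(17/4) = 193/128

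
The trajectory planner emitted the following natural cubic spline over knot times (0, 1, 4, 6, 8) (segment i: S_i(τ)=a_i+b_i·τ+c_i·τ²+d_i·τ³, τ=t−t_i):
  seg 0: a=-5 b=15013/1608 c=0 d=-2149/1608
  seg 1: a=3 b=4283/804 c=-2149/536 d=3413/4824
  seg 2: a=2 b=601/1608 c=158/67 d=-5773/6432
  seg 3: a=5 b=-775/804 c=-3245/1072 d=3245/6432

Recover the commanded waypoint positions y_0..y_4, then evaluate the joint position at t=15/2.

y_0=-5 y_1=3 y_2=2 y_3=5 y_4=-5
S(15/2) = -26655/17152

y_0 = S_0(0) = a_0 = -5
y_1 = S_1(0) = a_1 = 3
y_2 = S_2(0) = a_2 = 2
y_3 = S_3(0) = a_3 = 5
y_4 = S_3(2) = -5
t_q=15/2 is in segment 3 (τ=3/2); S_3(τ)=-26655/17152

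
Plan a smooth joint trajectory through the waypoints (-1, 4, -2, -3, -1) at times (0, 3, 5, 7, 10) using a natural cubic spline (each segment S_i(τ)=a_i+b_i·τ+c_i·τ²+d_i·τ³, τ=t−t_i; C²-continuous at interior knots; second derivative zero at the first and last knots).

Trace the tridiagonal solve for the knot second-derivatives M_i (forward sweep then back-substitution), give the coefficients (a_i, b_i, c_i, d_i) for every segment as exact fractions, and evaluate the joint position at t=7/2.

Δ: Δ0=5/3, Δ1=-3, Δ2=-1/2, Δ3=2/3
row 1: diag=10, rhs=-28; c'=1/5, d'=-14/5
row 2: denom=8−2·1/5=38/5; d'=(15−2·-14/5)/(38/5)=103/38
row 3: denom=10−2·5/19=180/19; d'=(7−2·103/38)/(180/19)=1/6
back: M3=1/6
back: M2=103/38−5/19·1/6=8/3
back: M1=-14/5−1/5·8/3=-10/3
M: M0=0, M1=-10/3, M2=8/3, M3=1/6, M4=0
seg 0: a=-1, c=M0/2=0, d=(M1−M0)/(6·3)=-5/27, b=Δ0−h0·(2M0+M1)/6=10/3
seg 1: a=4, c=M1/2=-5/3, d=(M2−M1)/(6·2)=1/2, b=Δ1−h1·(2M1+M2)/6=-5/3
seg 2: a=-2, c=M2/2=4/3, d=(M3−M2)/(6·2)=-5/24, b=Δ2−h2·(2M2+M3)/6=-7/3
seg 3: a=-3, c=M3/2=1/12, d=(M4−M3)/(6·3)=-1/108, b=Δ3−h3·(2M3+M4)/6=1/2
t_q=7/2 → seg 1, τ=1/2; S=4+-5/3·τ+-5/3·τ²+1/2·τ³=45/16

  seg 0: a=-1 b=10/3 c=0 d=-5/27
  seg 1: a=4 b=-5/3 c=-5/3 d=1/2
  seg 2: a=-2 b=-7/3 c=4/3 d=-5/24
  seg 3: a=-3 b=1/2 c=1/12 d=-1/108
S(7/2) = 45/16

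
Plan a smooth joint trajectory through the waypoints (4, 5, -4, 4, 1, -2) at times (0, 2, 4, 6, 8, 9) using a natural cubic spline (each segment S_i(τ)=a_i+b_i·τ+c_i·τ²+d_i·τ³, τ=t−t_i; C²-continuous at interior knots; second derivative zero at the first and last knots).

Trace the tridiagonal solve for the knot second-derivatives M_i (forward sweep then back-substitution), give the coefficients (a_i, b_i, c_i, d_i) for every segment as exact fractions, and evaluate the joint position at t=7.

Δ: Δ0=1/2, Δ1=-9/2, Δ2=4, Δ3=-3/2, Δ4=-3
row 1: diag=8, rhs=-30; c'=1/4, d'=-15/4
row 2: denom=8−2·1/4=15/2; d'=(51−2·-15/4)/(15/2)=39/5
row 3: denom=8−2·4/15=112/15; d'=(-33−2·39/5)/(112/15)=-729/112
row 4: denom=6−2·15/56=153/28; d'=(-9−2·-729/112)/(153/28)=25/34
back: M4=25/34
back: M3=-729/112−15/56·25/34=-114/17
back: M2=39/5−4/15·-114/17=163/17
back: M1=-15/4−1/4·163/17=-209/34
M: M0=0, M1=-209/34, M2=163/17, M3=-114/17, M4=25/34, M5=0
seg 0: a=4, c=M0/2=0, d=(M1−M0)/(6·2)=-209/408, b=Δ0−h0·(2M0+M1)/6=130/51
seg 1: a=5, c=M1/2=-209/68, d=(M2−M1)/(6·2)=535/408, b=Δ1−h1·(2M1+M2)/6=-367/102
seg 2: a=-4, c=M2/2=163/34, d=(M3−M2)/(6·2)=-277/204, b=Δ2−h2·(2M2+M3)/6=-8/51
seg 3: a=4, c=M3/2=-57/17, d=(M4−M3)/(6·2)=253/408, b=Δ3−h3·(2M3+M4)/6=139/51
seg 4: a=1, c=M4/2=25/68, d=(M5−M4)/(6·1)=-25/204, b=Δ4−h4·(2M4+M5)/6=-331/102
t_q=7 → seg 3, τ=1; S=4+139/51·τ+-57/17·τ²+253/408·τ³=543/136

  seg 0: a=4 b=130/51 c=0 d=-209/408
  seg 1: a=5 b=-367/102 c=-209/68 d=535/408
  seg 2: a=-4 b=-8/51 c=163/34 d=-277/204
  seg 3: a=4 b=139/51 c=-57/17 d=253/408
  seg 4: a=1 b=-331/102 c=25/68 d=-25/204
S(7) = 543/136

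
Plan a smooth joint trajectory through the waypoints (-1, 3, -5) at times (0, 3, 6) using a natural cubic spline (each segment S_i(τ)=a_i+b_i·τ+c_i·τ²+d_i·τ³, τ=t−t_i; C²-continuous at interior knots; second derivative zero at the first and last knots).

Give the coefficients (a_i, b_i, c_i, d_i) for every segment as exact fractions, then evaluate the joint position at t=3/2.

Δ: Δ0=4/3, Δ1=-8/3
row 1: diag=12, rhs=-24; c'=1/4, d'=-2
back: M1=-2
M: M0=0, M1=-2, M2=0
seg 0: a=-1, c=M0/2=0, d=(M1−M0)/(6·3)=-1/9, b=Δ0−h0·(2M0+M1)/6=7/3
seg 1: a=3, c=M1/2=-1, d=(M2−M1)/(6·3)=1/9, b=Δ1−h1·(2M1+M2)/6=-2/3
t_q=3/2 → seg 0, τ=3/2; S=-1+7/3·τ+0·τ²+-1/9·τ³=17/8

  seg 0: a=-1 b=7/3 c=0 d=-1/9
  seg 1: a=3 b=-2/3 c=-1 d=1/9
S(3/2) = 17/8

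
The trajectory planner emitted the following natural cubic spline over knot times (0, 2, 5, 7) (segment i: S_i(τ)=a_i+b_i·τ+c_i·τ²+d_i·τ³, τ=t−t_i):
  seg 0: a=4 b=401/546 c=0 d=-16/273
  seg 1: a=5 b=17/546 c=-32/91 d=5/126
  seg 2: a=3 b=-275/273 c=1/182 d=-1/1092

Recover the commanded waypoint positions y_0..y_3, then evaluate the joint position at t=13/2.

y_0=4 y_1=5 y_2=3 y_3=1
S(13/2) = 4363/2912

y_0 = S_0(0) = a_0 = 4
y_1 = S_1(0) = a_1 = 5
y_2 = S_2(0) = a_2 = 3
y_3 = S_2(2) = 1
t_q=13/2 is in segment 2 (τ=3/2); S_2(τ)=4363/2912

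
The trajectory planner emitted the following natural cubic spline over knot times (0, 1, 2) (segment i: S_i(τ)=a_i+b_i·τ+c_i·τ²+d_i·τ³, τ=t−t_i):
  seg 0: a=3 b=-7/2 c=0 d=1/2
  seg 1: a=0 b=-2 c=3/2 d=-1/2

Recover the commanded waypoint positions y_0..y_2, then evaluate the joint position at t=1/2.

y_0=3 y_1=0 y_2=-1
S(1/2) = 21/16

y_0 = S_0(0) = a_0 = 3
y_1 = S_1(0) = a_1 = 0
y_2 = S_1(1) = -1
t_q=1/2 is in segment 0 (τ=1/2); S_0(τ)=21/16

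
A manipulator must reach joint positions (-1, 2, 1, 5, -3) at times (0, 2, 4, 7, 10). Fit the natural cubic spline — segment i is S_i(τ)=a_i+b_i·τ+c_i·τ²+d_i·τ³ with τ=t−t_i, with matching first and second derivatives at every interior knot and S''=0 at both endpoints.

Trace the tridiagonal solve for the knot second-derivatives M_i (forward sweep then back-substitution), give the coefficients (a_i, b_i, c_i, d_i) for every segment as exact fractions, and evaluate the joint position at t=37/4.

  seg 0: a=-1 b=46/21 c=0 d=-29/168
  seg 1: a=2 b=5/42 c=-29/28 d=61/168
  seg 2: a=1 b=1/3 c=8/7 d=-17/63
  seg 3: a=5 b=-2/21 c=-9/7 d=1/7
S(37/4) = -43/448

Δ: Δ0=3/2, Δ1=-1/2, Δ2=4/3, Δ3=-8/3
row 1: diag=8, rhs=-12; c'=1/4, d'=-3/2
row 2: denom=10−2·1/4=19/2; d'=(11−2·-3/2)/(19/2)=28/19
row 3: denom=12−3·6/19=210/19; d'=(-24−3·28/19)/(210/19)=-18/7
back: M3=-18/7
back: M2=28/19−6/19·-18/7=16/7
back: M1=-3/2−1/4·16/7=-29/14
M: M0=0, M1=-29/14, M2=16/7, M3=-18/7, M4=0
seg 0: a=-1, c=M0/2=0, d=(M1−M0)/(6·2)=-29/168, b=Δ0−h0·(2M0+M1)/6=46/21
seg 1: a=2, c=M1/2=-29/28, d=(M2−M1)/(6·2)=61/168, b=Δ1−h1·(2M1+M2)/6=5/42
seg 2: a=1, c=M2/2=8/7, d=(M3−M2)/(6·3)=-17/63, b=Δ2−h2·(2M2+M3)/6=1/3
seg 3: a=5, c=M3/2=-9/7, d=(M4−M3)/(6·3)=1/7, b=Δ3−h3·(2M3+M4)/6=-2/21
t_q=37/4 → seg 3, τ=9/4; S=5+-2/21·τ+-9/7·τ²+1/7·τ³=-43/448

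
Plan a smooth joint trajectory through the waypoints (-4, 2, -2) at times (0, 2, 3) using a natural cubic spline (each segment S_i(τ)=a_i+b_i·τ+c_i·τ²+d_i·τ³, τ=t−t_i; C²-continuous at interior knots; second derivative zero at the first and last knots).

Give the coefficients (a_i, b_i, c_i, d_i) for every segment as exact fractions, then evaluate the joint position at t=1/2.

  seg 0: a=-4 b=16/3 c=0 d=-7/12
  seg 1: a=2 b=-5/3 c=-7/2 d=7/6
S(1/2) = -45/32

Δ: Δ0=3, Δ1=-4
row 1: diag=6, rhs=-42; c'=1/6, d'=-7
back: M1=-7
M: M0=0, M1=-7, M2=0
seg 0: a=-4, c=M0/2=0, d=(M1−M0)/(6·2)=-7/12, b=Δ0−h0·(2M0+M1)/6=16/3
seg 1: a=2, c=M1/2=-7/2, d=(M2−M1)/(6·1)=7/6, b=Δ1−h1·(2M1+M2)/6=-5/3
t_q=1/2 → seg 0, τ=1/2; S=-4+16/3·τ+0·τ²+-7/12·τ³=-45/32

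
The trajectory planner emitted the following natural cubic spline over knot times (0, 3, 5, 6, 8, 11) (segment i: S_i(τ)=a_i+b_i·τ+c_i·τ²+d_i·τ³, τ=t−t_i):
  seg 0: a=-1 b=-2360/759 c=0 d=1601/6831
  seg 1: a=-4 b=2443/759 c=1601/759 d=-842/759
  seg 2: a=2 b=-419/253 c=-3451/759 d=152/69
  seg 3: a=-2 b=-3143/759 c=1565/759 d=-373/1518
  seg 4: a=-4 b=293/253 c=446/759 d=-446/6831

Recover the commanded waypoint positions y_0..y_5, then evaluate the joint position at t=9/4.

y_0 = S_0(0) = a_0 = -1
y_1 = S_1(0) = a_1 = -4
y_2 = S_2(0) = a_2 = 2
y_3 = S_3(0) = a_3 = -2
y_4 = S_4(0) = a_4 = -4
y_5 = S_4(3) = 3
t_q=9/4 is in segment 0 (τ=9/4); S_0(τ)=-86245/16192

y_0=-1 y_1=-4 y_2=2 y_3=-2 y_4=-4 y_5=3
S(9/4) = -86245/16192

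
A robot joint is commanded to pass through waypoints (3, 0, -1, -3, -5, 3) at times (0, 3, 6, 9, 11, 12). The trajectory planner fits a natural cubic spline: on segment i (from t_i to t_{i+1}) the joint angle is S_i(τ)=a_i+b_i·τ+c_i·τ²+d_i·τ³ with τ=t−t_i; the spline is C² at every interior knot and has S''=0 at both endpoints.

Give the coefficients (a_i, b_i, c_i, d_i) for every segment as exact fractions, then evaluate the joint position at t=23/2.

  seg 0: a=3 b=-9/8 c=0 d=1/72
  seg 1: a=0 b=-3/4 c=1/8 d=1/216
  seg 2: a=-1 b=1/8 c=1/6 d=-31/216
  seg 3: a=-3 b=-11/4 c=-9/8 d=1
  seg 4: a=-5 b=19/4 c=39/8 d=-13/8
S(23/2) = -103/64

Δ: Δ0=-1, Δ1=-1/3, Δ2=-2/3, Δ3=-1, Δ4=8
row 1: diag=12, rhs=4; c'=1/4, d'=1/3
row 2: denom=12−3·1/4=45/4; d'=(-2−3·1/3)/(45/4)=-4/15
row 3: denom=10−3·4/15=46/5; d'=(-2−3·-4/15)/(46/5)=-3/23
row 4: denom=6−2·5/23=128/23; d'=(54−2·-3/23)/(128/23)=39/4
back: M4=39/4
back: M3=-3/23−5/23·39/4=-9/4
back: M2=-4/15−4/15·-9/4=1/3
back: M1=1/3−1/4·1/3=1/4
M: M0=0, M1=1/4, M2=1/3, M3=-9/4, M4=39/4, M5=0
seg 0: a=3, c=M0/2=0, d=(M1−M0)/(6·3)=1/72, b=Δ0−h0·(2M0+M1)/6=-9/8
seg 1: a=0, c=M1/2=1/8, d=(M2−M1)/(6·3)=1/216, b=Δ1−h1·(2M1+M2)/6=-3/4
seg 2: a=-1, c=M2/2=1/6, d=(M3−M2)/(6·3)=-31/216, b=Δ2−h2·(2M2+M3)/6=1/8
seg 3: a=-3, c=M3/2=-9/8, d=(M4−M3)/(6·2)=1, b=Δ3−h3·(2M3+M4)/6=-11/4
seg 4: a=-5, c=M4/2=39/8, d=(M5−M4)/(6·1)=-13/8, b=Δ4−h4·(2M4+M5)/6=19/4
t_q=23/2 → seg 4, τ=1/2; S=-5+19/4·τ+39/8·τ²+-13/8·τ³=-103/64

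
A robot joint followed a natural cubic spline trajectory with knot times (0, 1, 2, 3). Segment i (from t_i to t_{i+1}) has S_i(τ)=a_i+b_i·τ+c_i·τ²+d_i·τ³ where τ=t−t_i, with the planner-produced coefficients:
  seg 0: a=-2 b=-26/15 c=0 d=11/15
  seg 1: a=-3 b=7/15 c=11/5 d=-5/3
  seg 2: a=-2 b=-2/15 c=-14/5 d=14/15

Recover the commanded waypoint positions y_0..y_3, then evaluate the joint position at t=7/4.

y_0 = S_0(0) = a_0 = -2
y_1 = S_1(0) = a_1 = -3
y_2 = S_2(0) = a_2 = -2
y_3 = S_2(1) = -4
t_q=7/4 is in segment 1 (τ=3/4); S_1(τ)=-677/320

y_0=-2 y_1=-3 y_2=-2 y_3=-4
S(7/4) = -677/320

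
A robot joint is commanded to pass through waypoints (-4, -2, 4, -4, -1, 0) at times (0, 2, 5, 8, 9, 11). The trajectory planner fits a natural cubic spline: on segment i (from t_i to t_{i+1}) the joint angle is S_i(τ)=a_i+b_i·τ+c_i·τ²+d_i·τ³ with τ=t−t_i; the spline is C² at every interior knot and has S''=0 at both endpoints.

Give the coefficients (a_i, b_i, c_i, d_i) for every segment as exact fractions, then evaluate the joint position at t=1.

  seg 0: a=-4 b=1684/4677 c=0 d=2993/18708
  seg 1: a=-2 b=10663/4677 c=2993/3118 d=-29555/84186
  seg 2: a=4 b=-13465/9354 c=-10288/4677 d=50249/84186
  seg 3: a=-4 b=6913/4677 c=9891/3118 d=-15437/9354
  seg 4: a=-1 b=26861/9354 c=-2773/1559 d=2773/9354
S(1) = -21701/6236

Δ: Δ0=1, Δ1=2, Δ2=-8/3, Δ3=3, Δ4=1/2
row 1: diag=10, rhs=6; c'=3/10, d'=3/5
row 2: denom=12−3·3/10=111/10; d'=(-28−3·3/5)/(111/10)=-298/111
row 3: denom=8−3·10/37=266/37; d'=(34−3·-298/111)/(266/37)=778/133
row 4: denom=6−1·37/266=1559/266; d'=(-15−1·778/133)/(1559/266)=-5546/1559
back: M4=-5546/1559
back: M3=778/133−37/266·-5546/1559=9891/1559
back: M2=-298/111−10/37·9891/1559=-20576/4677
back: M1=3/5−3/10·-20576/4677=2993/1559
M: M0=0, M1=2993/1559, M2=-20576/4677, M3=9891/1559, M4=-5546/1559, M5=0
seg 0: a=-4, c=M0/2=0, d=(M1−M0)/(6·2)=2993/18708, b=Δ0−h0·(2M0+M1)/6=1684/4677
seg 1: a=-2, c=M1/2=2993/3118, d=(M2−M1)/(6·3)=-29555/84186, b=Δ1−h1·(2M1+M2)/6=10663/4677
seg 2: a=4, c=M2/2=-10288/4677, d=(M3−M2)/(6·3)=50249/84186, b=Δ2−h2·(2M2+M3)/6=-13465/9354
seg 3: a=-4, c=M3/2=9891/3118, d=(M4−M3)/(6·1)=-15437/9354, b=Δ3−h3·(2M3+M4)/6=6913/4677
seg 4: a=-1, c=M4/2=-2773/1559, d=(M5−M4)/(6·2)=2773/9354, b=Δ4−h4·(2M4+M5)/6=26861/9354
t_q=1 → seg 0, τ=1; S=-4+1684/4677·τ+0·τ²+2993/18708·τ³=-21701/6236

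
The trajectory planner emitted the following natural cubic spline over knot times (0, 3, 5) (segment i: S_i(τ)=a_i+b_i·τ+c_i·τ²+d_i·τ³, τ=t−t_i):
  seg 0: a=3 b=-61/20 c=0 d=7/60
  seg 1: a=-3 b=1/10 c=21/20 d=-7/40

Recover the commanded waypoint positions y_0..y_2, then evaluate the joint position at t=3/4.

y_0=3 y_1=-3 y_2=0
S(3/4) = 195/256

y_0 = S_0(0) = a_0 = 3
y_1 = S_1(0) = a_1 = -3
y_2 = S_1(2) = 0
t_q=3/4 is in segment 0 (τ=3/4); S_0(τ)=195/256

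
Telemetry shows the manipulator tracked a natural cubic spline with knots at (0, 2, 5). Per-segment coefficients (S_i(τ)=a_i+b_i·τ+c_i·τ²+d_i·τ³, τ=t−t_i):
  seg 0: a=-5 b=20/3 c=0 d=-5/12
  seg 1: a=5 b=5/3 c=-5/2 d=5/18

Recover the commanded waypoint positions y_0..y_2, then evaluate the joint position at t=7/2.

y_0 = S_0(0) = a_0 = -5
y_1 = S_1(0) = a_1 = 5
y_2 = S_1(3) = -5
t_q=7/2 is in segment 1 (τ=3/2); S_1(τ)=45/16

y_0=-5 y_1=5 y_2=-5
S(7/2) = 45/16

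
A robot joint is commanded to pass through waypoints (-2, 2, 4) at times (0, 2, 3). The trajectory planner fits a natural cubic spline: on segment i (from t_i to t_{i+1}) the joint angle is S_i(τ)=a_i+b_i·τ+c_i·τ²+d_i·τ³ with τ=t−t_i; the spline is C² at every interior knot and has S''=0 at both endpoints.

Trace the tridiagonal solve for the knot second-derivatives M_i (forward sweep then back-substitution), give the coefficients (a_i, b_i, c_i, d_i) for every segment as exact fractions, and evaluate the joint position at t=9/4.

Δ: Δ0=2, Δ1=2
row 1: diag=6, rhs=0; c'=1/6, d'=0
back: M1=0
M: M0=0, M1=0, M2=0
seg 0: a=-2, c=M0/2=0, d=(M1−M0)/(6·2)=0, b=Δ0−h0·(2M0+M1)/6=2
seg 1: a=2, c=M1/2=0, d=(M2−M1)/(6·1)=0, b=Δ1−h1·(2M1+M2)/6=2
t_q=9/4 → seg 1, τ=1/4; S=2+2·τ+0·τ²+0·τ³=5/2

  seg 0: a=-2 b=2 c=0 d=0
  seg 1: a=2 b=2 c=0 d=0
S(9/4) = 5/2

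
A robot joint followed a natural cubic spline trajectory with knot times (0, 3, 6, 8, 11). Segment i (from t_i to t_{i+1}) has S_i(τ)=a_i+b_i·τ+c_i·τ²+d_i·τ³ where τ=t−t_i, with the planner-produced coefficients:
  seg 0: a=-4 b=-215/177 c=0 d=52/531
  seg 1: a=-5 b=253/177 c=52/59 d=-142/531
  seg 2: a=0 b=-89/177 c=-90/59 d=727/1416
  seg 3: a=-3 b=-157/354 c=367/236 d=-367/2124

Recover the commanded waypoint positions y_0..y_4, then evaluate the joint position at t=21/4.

y_0=-4 y_1=-5 y_2=0 y_3=-3 y_4=5
S(21/4) = -695/1888

y_0 = S_0(0) = a_0 = -4
y_1 = S_1(0) = a_1 = -5
y_2 = S_2(0) = a_2 = 0
y_3 = S_3(0) = a_3 = -3
y_4 = S_3(3) = 5
t_q=21/4 is in segment 1 (τ=9/4); S_1(τ)=-695/1888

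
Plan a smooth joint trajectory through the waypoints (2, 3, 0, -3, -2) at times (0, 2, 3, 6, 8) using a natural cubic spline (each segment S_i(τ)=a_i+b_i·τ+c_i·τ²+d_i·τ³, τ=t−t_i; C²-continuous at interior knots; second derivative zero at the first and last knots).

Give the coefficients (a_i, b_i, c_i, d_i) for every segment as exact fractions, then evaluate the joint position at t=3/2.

Δ: Δ0=1/2, Δ1=-3, Δ2=-1, Δ3=1/2
row 1: diag=6, rhs=-21; c'=1/6, d'=-7/2
row 2: denom=8−1·1/6=47/6; d'=(12−1·-7/2)/(47/6)=93/47
row 3: denom=10−3·18/47=416/47; d'=(9−3·93/47)/(416/47)=9/26
back: M3=9/26
back: M2=93/47−18/47·9/26=24/13
back: M1=-7/2−1/6·24/13=-99/26
M: M0=0, M1=-99/26, M2=24/13, M3=9/26, M4=0
seg 0: a=2, c=M0/2=0, d=(M1−M0)/(6·2)=-33/104, b=Δ0−h0·(2M0+M1)/6=23/13
seg 1: a=3, c=M1/2=-99/52, d=(M2−M1)/(6·1)=49/52, b=Δ1−h1·(2M1+M2)/6=-53/26
seg 2: a=0, c=M2/2=12/13, d=(M3−M2)/(6·3)=-1/12, b=Δ2−h2·(2M2+M3)/6=-157/52
seg 3: a=-3, c=M3/2=9/52, d=(M4−M3)/(6·2)=-3/104, b=Δ3−h3·(2M3+M4)/6=7/26
t_q=3/2 → seg 0, τ=3/2; S=2+23/13·τ+0·τ²+-33/104·τ³=2981/832

  seg 0: a=2 b=23/13 c=0 d=-33/104
  seg 1: a=3 b=-53/26 c=-99/52 d=49/52
  seg 2: a=0 b=-157/52 c=12/13 d=-1/12
  seg 3: a=-3 b=7/26 c=9/52 d=-3/104
S(3/2) = 2981/832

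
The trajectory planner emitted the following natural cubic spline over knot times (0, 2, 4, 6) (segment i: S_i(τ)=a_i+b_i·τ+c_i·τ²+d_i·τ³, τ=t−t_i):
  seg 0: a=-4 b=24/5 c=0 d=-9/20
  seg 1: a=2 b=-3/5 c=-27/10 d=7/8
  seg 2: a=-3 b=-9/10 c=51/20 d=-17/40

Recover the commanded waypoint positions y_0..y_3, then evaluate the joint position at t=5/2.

y_0=-4 y_1=2 y_2=-3 y_3=2
S(5/2) = 363/320

y_0 = S_0(0) = a_0 = -4
y_1 = S_1(0) = a_1 = 2
y_2 = S_2(0) = a_2 = -3
y_3 = S_2(2) = 2
t_q=5/2 is in segment 1 (τ=1/2); S_1(τ)=363/320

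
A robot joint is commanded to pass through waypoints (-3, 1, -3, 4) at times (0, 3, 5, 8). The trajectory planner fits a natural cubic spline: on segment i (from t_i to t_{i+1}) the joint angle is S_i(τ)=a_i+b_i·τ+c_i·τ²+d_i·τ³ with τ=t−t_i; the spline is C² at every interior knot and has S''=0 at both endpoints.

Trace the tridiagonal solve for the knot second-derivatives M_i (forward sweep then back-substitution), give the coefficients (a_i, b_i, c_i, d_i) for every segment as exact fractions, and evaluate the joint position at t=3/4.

Δ: Δ0=4/3, Δ1=-2, Δ2=7/3
row 1: diag=10, rhs=-20; c'=1/5, d'=-2
row 2: denom=10−2·1/5=48/5; d'=(26−2·-2)/(48/5)=25/8
back: M2=25/8
back: M1=-2−1/5·25/8=-21/8
M: M0=0, M1=-21/8, M2=25/8, M3=0
seg 0: a=-3, c=M0/2=0, d=(M1−M0)/(6·3)=-7/48, b=Δ0−h0·(2M0+M1)/6=127/48
seg 1: a=1, c=M1/2=-21/16, d=(M2−M1)/(6·2)=23/48, b=Δ1−h1·(2M1+M2)/6=-31/24
seg 2: a=-3, c=M2/2=25/16, d=(M3−M2)/(6·3)=-25/144, b=Δ2−h2·(2M2+M3)/6=-19/24
t_q=3/4 → seg 0, τ=3/4; S=-3+127/48·τ+0·τ²+-7/48·τ³=-1103/1024

  seg 0: a=-3 b=127/48 c=0 d=-7/48
  seg 1: a=1 b=-31/24 c=-21/16 d=23/48
  seg 2: a=-3 b=-19/24 c=25/16 d=-25/144
S(3/4) = -1103/1024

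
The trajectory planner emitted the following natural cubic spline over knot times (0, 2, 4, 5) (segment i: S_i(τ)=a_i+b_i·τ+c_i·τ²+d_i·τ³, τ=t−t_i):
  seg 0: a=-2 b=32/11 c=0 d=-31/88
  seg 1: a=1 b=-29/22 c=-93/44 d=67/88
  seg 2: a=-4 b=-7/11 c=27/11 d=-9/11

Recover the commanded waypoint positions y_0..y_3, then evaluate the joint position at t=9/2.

y_0=-2 y_1=1 y_2=-4 y_3=-3
S(9/2) = -335/88

y_0 = S_0(0) = a_0 = -2
y_1 = S_1(0) = a_1 = 1
y_2 = S_2(0) = a_2 = -4
y_3 = S_2(1) = -3
t_q=9/2 is in segment 2 (τ=1/2); S_2(τ)=-335/88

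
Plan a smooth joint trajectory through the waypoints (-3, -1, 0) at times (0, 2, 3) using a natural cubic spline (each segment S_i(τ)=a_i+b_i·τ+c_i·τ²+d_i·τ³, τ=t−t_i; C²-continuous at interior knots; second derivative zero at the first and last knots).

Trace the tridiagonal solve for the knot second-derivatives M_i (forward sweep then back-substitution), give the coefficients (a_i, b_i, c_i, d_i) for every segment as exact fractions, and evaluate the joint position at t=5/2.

Δ: Δ0=1, Δ1=1
row 1: diag=6, rhs=0; c'=1/6, d'=0
back: M1=0
M: M0=0, M1=0, M2=0
seg 0: a=-3, c=M0/2=0, d=(M1−M0)/(6·2)=0, b=Δ0−h0·(2M0+M1)/6=1
seg 1: a=-1, c=M1/2=0, d=(M2−M1)/(6·1)=0, b=Δ1−h1·(2M1+M2)/6=1
t_q=5/2 → seg 1, τ=1/2; S=-1+1·τ+0·τ²+0·τ³=-1/2

  seg 0: a=-3 b=1 c=0 d=0
  seg 1: a=-1 b=1 c=0 d=0
S(5/2) = -1/2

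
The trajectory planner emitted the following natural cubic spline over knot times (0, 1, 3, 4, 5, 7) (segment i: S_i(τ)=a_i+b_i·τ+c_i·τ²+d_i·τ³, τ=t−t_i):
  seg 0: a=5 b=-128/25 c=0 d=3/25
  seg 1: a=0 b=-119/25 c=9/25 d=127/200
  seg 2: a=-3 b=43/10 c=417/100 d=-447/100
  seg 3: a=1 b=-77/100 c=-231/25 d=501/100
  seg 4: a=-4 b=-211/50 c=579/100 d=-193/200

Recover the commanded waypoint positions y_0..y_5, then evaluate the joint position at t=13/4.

y_0=5 y_1=0 y_2=-3 y_3=1 y_4=-4 y_5=3
S(13/4) = -11099/6400

y_0 = S_0(0) = a_0 = 5
y_1 = S_1(0) = a_1 = 0
y_2 = S_2(0) = a_2 = -3
y_3 = S_3(0) = a_3 = 1
y_4 = S_4(0) = a_4 = -4
y_5 = S_4(2) = 3
t_q=13/4 is in segment 2 (τ=1/4); S_2(τ)=-11099/6400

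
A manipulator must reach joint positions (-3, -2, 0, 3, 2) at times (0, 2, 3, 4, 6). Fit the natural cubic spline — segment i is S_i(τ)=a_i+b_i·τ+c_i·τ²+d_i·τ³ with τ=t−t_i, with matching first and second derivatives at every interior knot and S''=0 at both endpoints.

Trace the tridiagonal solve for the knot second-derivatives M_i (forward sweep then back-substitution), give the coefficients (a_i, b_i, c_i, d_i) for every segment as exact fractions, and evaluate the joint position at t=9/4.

Δ: Δ0=1/2, Δ1=2, Δ2=3, Δ3=-1/2
row 1: diag=6, rhs=9; c'=1/6, d'=3/2
row 2: denom=4−1·1/6=23/6; d'=(6−1·3/2)/(23/6)=27/23
row 3: denom=6−1·6/23=132/23; d'=(-21−1·27/23)/(132/23)=-85/22
back: M3=-85/22
back: M2=27/23−6/23·-85/22=24/11
back: M1=3/2−1/6·24/11=25/22
M: M0=0, M1=25/22, M2=24/11, M3=-85/22, M4=0
seg 0: a=-3, c=M0/2=0, d=(M1−M0)/(6·2)=25/264, b=Δ0−h0·(2M0+M1)/6=4/33
seg 1: a=-2, c=M1/2=25/44, d=(M2−M1)/(6·1)=23/132, b=Δ1−h1·(2M1+M2)/6=83/66
seg 2: a=0, c=M2/2=12/11, d=(M3−M2)/(6·1)=-133/132, b=Δ2−h2·(2M2+M3)/6=35/12
seg 3: a=3, c=M3/2=-85/44, d=(M4−M3)/(6·2)=85/264, b=Δ3−h3·(2M3+M4)/6=137/66
t_q=9/4 → seg 1, τ=1/4; S=-2+83/66·τ+25/44·τ²+23/132·τ³=-4639/2816

  seg 0: a=-3 b=4/33 c=0 d=25/264
  seg 1: a=-2 b=83/66 c=25/44 d=23/132
  seg 2: a=0 b=35/12 c=12/11 d=-133/132
  seg 3: a=3 b=137/66 c=-85/44 d=85/264
S(9/4) = -4639/2816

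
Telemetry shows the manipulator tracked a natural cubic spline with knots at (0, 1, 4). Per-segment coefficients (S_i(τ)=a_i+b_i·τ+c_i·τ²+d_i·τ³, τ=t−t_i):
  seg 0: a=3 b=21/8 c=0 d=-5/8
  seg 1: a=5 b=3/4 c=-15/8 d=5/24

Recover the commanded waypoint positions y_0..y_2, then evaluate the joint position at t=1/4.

y_0=3 y_1=5 y_2=-4
S(1/4) = 1867/512

y_0 = S_0(0) = a_0 = 3
y_1 = S_1(0) = a_1 = 5
y_2 = S_1(3) = -4
t_q=1/4 is in segment 0 (τ=1/4); S_0(τ)=1867/512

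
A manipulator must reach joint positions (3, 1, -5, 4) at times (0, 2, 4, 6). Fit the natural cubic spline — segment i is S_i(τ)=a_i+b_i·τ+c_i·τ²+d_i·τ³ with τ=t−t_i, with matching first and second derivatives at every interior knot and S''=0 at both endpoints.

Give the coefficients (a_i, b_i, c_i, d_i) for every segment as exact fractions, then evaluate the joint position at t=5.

Δ: Δ0=-1, Δ1=-3, Δ2=9/2
row 1: diag=8, rhs=-12; c'=1/4, d'=-3/2
row 2: denom=8−2·1/4=15/2; d'=(45−2·-3/2)/(15/2)=32/5
back: M2=32/5
back: M1=-3/2−1/4·32/5=-31/10
M: M0=0, M1=-31/10, M2=32/5, M3=0
seg 0: a=3, c=M0/2=0, d=(M1−M0)/(6·2)=-31/120, b=Δ0−h0·(2M0+M1)/6=1/30
seg 1: a=1, c=M1/2=-31/20, d=(M2−M1)/(6·2)=19/24, b=Δ1−h1·(2M1+M2)/6=-46/15
seg 2: a=-5, c=M2/2=16/5, d=(M3−M2)/(6·2)=-8/15, b=Δ2−h2·(2M2+M3)/6=7/30
t_q=5 → seg 2, τ=1; S=-5+7/30·τ+16/5·τ²+-8/15·τ³=-21/10

  seg 0: a=3 b=1/30 c=0 d=-31/120
  seg 1: a=1 b=-46/15 c=-31/20 d=19/24
  seg 2: a=-5 b=7/30 c=16/5 d=-8/15
S(5) = -21/10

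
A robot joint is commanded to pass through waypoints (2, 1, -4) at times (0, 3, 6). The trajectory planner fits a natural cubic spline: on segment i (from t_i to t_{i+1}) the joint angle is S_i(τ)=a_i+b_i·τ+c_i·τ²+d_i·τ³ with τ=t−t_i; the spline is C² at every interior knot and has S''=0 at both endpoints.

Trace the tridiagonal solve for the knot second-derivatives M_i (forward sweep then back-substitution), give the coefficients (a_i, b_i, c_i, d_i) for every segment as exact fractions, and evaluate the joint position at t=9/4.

Δ: Δ0=-1/3, Δ1=-5/3
row 1: diag=12, rhs=-8; c'=1/4, d'=-2/3
back: M1=-2/3
M: M0=0, M1=-2/3, M2=0
seg 0: a=2, c=M0/2=0, d=(M1−M0)/(6·3)=-1/27, b=Δ0−h0·(2M0+M1)/6=0
seg 1: a=1, c=M1/2=-1/3, d=(M2−M1)/(6·3)=1/27, b=Δ1−h1·(2M1+M2)/6=-1
t_q=9/4 → seg 0, τ=9/4; S=2+0·τ+0·τ²+-1/27·τ³=101/64

  seg 0: a=2 b=0 c=0 d=-1/27
  seg 1: a=1 b=-1 c=-1/3 d=1/27
S(9/4) = 101/64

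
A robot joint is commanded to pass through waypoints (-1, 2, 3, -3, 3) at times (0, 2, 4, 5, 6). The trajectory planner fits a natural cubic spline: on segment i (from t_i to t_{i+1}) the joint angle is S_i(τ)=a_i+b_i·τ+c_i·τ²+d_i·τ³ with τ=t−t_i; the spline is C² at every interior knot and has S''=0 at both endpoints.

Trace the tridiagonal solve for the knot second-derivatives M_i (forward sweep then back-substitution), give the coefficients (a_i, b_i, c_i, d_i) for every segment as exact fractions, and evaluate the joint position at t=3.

Δ: Δ0=3/2, Δ1=1/2, Δ2=-6, Δ3=6
row 1: diag=8, rhs=-6; c'=1/4, d'=-3/4
row 2: denom=6−2·1/4=11/2; d'=(-39−2·-3/4)/(11/2)=-75/11
row 3: denom=4−1·2/11=42/11; d'=(72−1·-75/11)/(42/11)=289/14
back: M3=289/14
back: M2=-75/11−2/11·289/14=-74/7
back: M1=-3/4−1/4·-74/7=53/28
M: M0=0, M1=53/28, M2=-74/7, M3=289/14, M4=0
seg 0: a=-1, c=M0/2=0, d=(M1−M0)/(6·2)=53/336, b=Δ0−h0·(2M0+M1)/6=73/84
seg 1: a=2, c=M1/2=53/56, d=(M2−M1)/(6·2)=-349/336, b=Δ1−h1·(2M1+M2)/6=58/21
seg 2: a=3, c=M2/2=-37/7, d=(M3−M2)/(6·1)=437/84, b=Δ2−h2·(2M2+M3)/6=-71/12
seg 3: a=-3, c=M3/2=289/28, d=(M4−M3)/(6·1)=-289/84, b=Δ3−h3·(2M3+M4)/6=-37/42
t_q=3 → seg 1, τ=1; S=2+58/21·τ+53/56·τ²+-349/336·τ³=523/112

  seg 0: a=-1 b=73/84 c=0 d=53/336
  seg 1: a=2 b=58/21 c=53/56 d=-349/336
  seg 2: a=3 b=-71/12 c=-37/7 d=437/84
  seg 3: a=-3 b=-37/42 c=289/28 d=-289/84
S(3) = 523/112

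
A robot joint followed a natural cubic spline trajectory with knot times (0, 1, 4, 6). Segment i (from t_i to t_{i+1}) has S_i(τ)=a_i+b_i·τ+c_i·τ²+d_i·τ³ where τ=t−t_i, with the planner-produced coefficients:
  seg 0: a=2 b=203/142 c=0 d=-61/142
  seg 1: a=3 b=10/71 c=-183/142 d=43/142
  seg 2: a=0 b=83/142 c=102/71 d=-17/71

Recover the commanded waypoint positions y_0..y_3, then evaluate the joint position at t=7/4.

y_0 = S_0(0) = a_0 = 2
y_1 = S_1(0) = a_1 = 3
y_2 = S_2(0) = a_2 = 0
y_3 = S_2(2) = 5
t_q=7/4 is in segment 1 (τ=3/4); S_1(τ)=22797/9088

y_0=2 y_1=3 y_2=0 y_3=5
S(7/4) = 22797/9088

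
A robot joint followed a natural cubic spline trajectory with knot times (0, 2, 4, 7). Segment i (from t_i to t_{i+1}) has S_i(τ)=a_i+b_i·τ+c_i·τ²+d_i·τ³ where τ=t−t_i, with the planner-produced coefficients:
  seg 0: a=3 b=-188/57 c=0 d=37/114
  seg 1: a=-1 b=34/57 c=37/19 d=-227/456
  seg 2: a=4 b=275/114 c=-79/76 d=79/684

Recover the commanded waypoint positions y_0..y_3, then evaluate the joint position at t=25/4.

y_0 = S_0(0) = a_0 = 3
y_1 = S_1(0) = a_1 = -1
y_2 = S_2(0) = a_2 = 4
y_3 = S_2(3) = 5
t_q=25/4 is in segment 2 (τ=9/4); S_2(τ)=26659/4864

y_0=3 y_1=-1 y_2=4 y_3=5
S(25/4) = 26659/4864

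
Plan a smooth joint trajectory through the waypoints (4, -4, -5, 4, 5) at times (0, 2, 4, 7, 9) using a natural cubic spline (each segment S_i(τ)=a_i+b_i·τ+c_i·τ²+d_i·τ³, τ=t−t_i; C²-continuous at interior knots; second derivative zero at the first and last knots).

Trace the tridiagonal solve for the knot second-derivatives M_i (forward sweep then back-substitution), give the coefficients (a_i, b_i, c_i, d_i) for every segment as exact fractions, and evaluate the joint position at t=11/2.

  seg 0: a=4 b=-3219/688 c=0 d=467/2752
  seg 1: a=-4 b=-909/344 c=1401/1376 d=73/2752
  seg 2: a=-5 b=1203/688 c=405/344 d=-523/2064
  seg 3: a=4 b=339/172 c=-759/688 d=253/1376
S(11/2) = -3211/5504

Δ: Δ0=-4, Δ1=-1/2, Δ2=3, Δ3=1/2
row 1: diag=8, rhs=21; c'=1/4, d'=21/8
row 2: denom=10−2·1/4=19/2; d'=(21−2·21/8)/(19/2)=63/38
row 3: denom=10−3·6/19=172/19; d'=(-15−3·63/38)/(172/19)=-759/344
back: M3=-759/344
back: M2=63/38−6/19·-759/344=405/172
back: M1=21/8−1/4·405/172=1401/688
M: M0=0, M1=1401/688, M2=405/172, M3=-759/344, M4=0
seg 0: a=4, c=M0/2=0, d=(M1−M0)/(6·2)=467/2752, b=Δ0−h0·(2M0+M1)/6=-3219/688
seg 1: a=-4, c=M1/2=1401/1376, d=(M2−M1)/(6·2)=73/2752, b=Δ1−h1·(2M1+M2)/6=-909/344
seg 2: a=-5, c=M2/2=405/344, d=(M3−M2)/(6·3)=-523/2064, b=Δ2−h2·(2M2+M3)/6=1203/688
seg 3: a=4, c=M3/2=-759/688, d=(M4−M3)/(6·2)=253/1376, b=Δ3−h3·(2M3+M4)/6=339/172
t_q=11/2 → seg 2, τ=3/2; S=-5+1203/688·τ+405/344·τ²+-523/2064·τ³=-3211/5504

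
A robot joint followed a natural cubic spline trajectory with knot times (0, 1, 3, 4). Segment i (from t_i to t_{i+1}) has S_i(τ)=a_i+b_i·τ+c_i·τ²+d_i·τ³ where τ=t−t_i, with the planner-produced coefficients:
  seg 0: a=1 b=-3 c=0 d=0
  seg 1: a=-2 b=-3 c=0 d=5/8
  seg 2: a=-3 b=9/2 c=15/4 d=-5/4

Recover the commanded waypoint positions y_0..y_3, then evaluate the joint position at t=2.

y_0=1 y_1=-2 y_2=-3 y_3=4
S(2) = -35/8

y_0 = S_0(0) = a_0 = 1
y_1 = S_1(0) = a_1 = -2
y_2 = S_2(0) = a_2 = -3
y_3 = S_2(1) = 4
t_q=2 is in segment 1 (τ=1); S_1(τ)=-35/8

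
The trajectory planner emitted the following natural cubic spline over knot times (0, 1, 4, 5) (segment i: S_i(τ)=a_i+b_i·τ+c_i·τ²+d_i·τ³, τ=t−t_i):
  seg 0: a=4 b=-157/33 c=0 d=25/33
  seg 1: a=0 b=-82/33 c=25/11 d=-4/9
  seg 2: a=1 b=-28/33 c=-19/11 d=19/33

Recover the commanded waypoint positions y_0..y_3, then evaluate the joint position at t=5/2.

y_0 = S_0(0) = a_0 = 4
y_1 = S_1(0) = a_1 = 0
y_2 = S_2(0) = a_2 = 1
y_3 = S_2(1) = -1
t_q=5/2 is in segment 1 (τ=3/2); S_1(τ)=-5/44

y_0=4 y_1=0 y_2=1 y_3=-1
S(5/2) = -5/44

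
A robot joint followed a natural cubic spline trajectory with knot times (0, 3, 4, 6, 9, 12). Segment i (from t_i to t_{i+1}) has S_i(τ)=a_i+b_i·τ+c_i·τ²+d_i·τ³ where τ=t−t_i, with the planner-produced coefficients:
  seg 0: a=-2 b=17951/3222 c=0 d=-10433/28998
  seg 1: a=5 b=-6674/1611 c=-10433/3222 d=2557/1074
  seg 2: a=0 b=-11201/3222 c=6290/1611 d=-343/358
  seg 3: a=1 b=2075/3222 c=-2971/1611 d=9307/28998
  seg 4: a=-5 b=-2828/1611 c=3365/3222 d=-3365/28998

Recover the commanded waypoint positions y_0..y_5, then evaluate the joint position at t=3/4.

y_0 = S_0(0) = a_0 = -2
y_1 = S_1(0) = a_1 = 5
y_2 = S_2(0) = a_2 = 0
y_3 = S_3(0) = a_3 = 1
y_4 = S_4(0) = a_4 = -5
y_5 = S_4(3) = -4
t_q=3/4 is in segment 0 (τ=3/4); S_0(τ)=46437/22912

y_0=-2 y_1=5 y_2=0 y_3=1 y_4=-5 y_5=-4
S(3/4) = 46437/22912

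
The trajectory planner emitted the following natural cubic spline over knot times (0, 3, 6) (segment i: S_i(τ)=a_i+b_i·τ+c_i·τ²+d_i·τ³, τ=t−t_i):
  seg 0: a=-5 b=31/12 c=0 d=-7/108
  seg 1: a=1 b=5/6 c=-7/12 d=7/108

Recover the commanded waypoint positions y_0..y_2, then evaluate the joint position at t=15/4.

y_0=-5 y_1=1 y_2=0
S(15/4) = 339/256

y_0 = S_0(0) = a_0 = -5
y_1 = S_1(0) = a_1 = 1
y_2 = S_1(3) = 0
t_q=15/4 is in segment 1 (τ=3/4); S_1(τ)=339/256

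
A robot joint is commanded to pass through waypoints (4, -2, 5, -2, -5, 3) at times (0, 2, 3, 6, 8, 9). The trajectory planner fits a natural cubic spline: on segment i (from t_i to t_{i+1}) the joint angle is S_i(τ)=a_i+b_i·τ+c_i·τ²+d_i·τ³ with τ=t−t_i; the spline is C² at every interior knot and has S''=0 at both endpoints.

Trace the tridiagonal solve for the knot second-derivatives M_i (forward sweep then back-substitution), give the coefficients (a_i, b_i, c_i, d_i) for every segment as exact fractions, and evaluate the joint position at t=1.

  seg 0: a=4 b=-11824/1731 c=0 d=6631/6924
  seg 1: a=-2 b=8069/1731 c=6631/1154 d=-11797/3462
  seg 2: a=5 b=20533/3462 c=-2583/577 d=1987/3462
  seg 3: a=-2 b=-9403/1731 c=795/1154 d=8843/13848
  seg 4: a=-5 b=17263/3462 c=10433/2308 d=-10433/6924
S(1) = -4323/2308

Δ: Δ0=-3, Δ1=7, Δ2=-7/3, Δ3=-3/2, Δ4=8
row 1: diag=6, rhs=60; c'=1/6, d'=10
row 2: denom=8−1·1/6=47/6; d'=(-56−1·10)/(47/6)=-396/47
row 3: denom=10−3·18/47=416/47; d'=(5−3·-396/47)/(416/47)=1423/416
row 4: denom=6−2·47/208=577/104; d'=(57−2·1423/416)/(577/104)=10433/1154
back: M4=10433/1154
back: M3=1423/416−47/208·10433/1154=795/577
back: M2=-396/47−18/47·795/577=-5166/577
back: M1=10−1/6·-5166/577=6631/577
M: M0=0, M1=6631/577, M2=-5166/577, M3=795/577, M4=10433/1154, M5=0
seg 0: a=4, c=M0/2=0, d=(M1−M0)/(6·2)=6631/6924, b=Δ0−h0·(2M0+M1)/6=-11824/1731
seg 1: a=-2, c=M1/2=6631/1154, d=(M2−M1)/(6·1)=-11797/3462, b=Δ1−h1·(2M1+M2)/6=8069/1731
seg 2: a=5, c=M2/2=-2583/577, d=(M3−M2)/(6·3)=1987/3462, b=Δ2−h2·(2M2+M3)/6=20533/3462
seg 3: a=-2, c=M3/2=795/1154, d=(M4−M3)/(6·2)=8843/13848, b=Δ3−h3·(2M3+M4)/6=-9403/1731
seg 4: a=-5, c=M4/2=10433/2308, d=(M5−M4)/(6·1)=-10433/6924, b=Δ4−h4·(2M4+M5)/6=17263/3462
t_q=1 → seg 0, τ=1; S=4+-11824/1731·τ+0·τ²+6631/6924·τ³=-4323/2308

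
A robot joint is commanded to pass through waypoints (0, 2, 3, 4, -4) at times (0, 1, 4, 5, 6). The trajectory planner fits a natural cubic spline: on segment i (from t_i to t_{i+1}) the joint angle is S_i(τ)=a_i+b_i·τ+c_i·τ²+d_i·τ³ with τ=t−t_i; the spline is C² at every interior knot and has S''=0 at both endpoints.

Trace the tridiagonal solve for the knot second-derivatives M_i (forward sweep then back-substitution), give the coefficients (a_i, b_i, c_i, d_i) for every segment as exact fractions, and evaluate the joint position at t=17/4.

  seg 0: a=0 b=383/159 c=0 d=-65/159
  seg 1: a=2 b=188/159 c=-65/53 d=50/159
  seg 2: a=3 b=368/159 c=85/53 d=-464/159
  seg 3: a=4 b=-514/159 c=-379/53 d=379/159
S(17/4) = 3081/848

Δ: Δ0=2, Δ1=1/3, Δ2=1, Δ3=-8
row 1: diag=8, rhs=-10; c'=3/8, d'=-5/4
row 2: denom=8−3·3/8=55/8; d'=(4−3·-5/4)/(55/8)=62/55
row 3: denom=4−1·8/55=212/55; d'=(-54−1·62/55)/(212/55)=-758/53
back: M3=-758/53
back: M2=62/55−8/55·-758/53=170/53
back: M1=-5/4−3/8·170/53=-130/53
M: M0=0, M1=-130/53, M2=170/53, M3=-758/53, M4=0
seg 0: a=0, c=M0/2=0, d=(M1−M0)/(6·1)=-65/159, b=Δ0−h0·(2M0+M1)/6=383/159
seg 1: a=2, c=M1/2=-65/53, d=(M2−M1)/(6·3)=50/159, b=Δ1−h1·(2M1+M2)/6=188/159
seg 2: a=3, c=M2/2=85/53, d=(M3−M2)/(6·1)=-464/159, b=Δ2−h2·(2M2+M3)/6=368/159
seg 3: a=4, c=M3/2=-379/53, d=(M4−M3)/(6·1)=379/159, b=Δ3−h3·(2M3+M4)/6=-514/159
t_q=17/4 → seg 2, τ=1/4; S=3+368/159·τ+85/53·τ²+-464/159·τ³=3081/848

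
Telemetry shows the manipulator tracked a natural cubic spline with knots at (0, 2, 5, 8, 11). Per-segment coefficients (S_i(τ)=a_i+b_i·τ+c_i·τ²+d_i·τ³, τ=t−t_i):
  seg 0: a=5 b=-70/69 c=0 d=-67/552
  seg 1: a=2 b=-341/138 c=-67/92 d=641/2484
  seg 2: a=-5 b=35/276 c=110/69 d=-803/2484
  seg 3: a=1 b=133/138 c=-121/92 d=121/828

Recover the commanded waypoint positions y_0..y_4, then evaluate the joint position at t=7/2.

y_0=5 y_1=2 y_2=-5 y_3=1 y_4=-4
S(7/2) = -1821/736

y_0 = S_0(0) = a_0 = 5
y_1 = S_1(0) = a_1 = 2
y_2 = S_2(0) = a_2 = -5
y_3 = S_3(0) = a_3 = 1
y_4 = S_3(3) = -4
t_q=7/2 is in segment 1 (τ=3/2); S_1(τ)=-1821/736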